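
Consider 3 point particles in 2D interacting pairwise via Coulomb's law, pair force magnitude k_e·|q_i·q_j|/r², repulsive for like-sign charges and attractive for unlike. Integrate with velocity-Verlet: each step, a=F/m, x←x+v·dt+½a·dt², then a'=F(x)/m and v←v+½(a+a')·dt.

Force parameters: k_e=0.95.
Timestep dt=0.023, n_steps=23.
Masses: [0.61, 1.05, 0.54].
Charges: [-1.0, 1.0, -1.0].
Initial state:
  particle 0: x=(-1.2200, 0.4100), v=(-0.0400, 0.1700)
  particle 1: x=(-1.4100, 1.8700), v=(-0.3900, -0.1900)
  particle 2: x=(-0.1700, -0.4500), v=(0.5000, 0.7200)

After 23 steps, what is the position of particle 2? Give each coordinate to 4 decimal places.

(0.1745, -0.1075)

step 0: x0=(-1.2200, 0.4100) x1=(-1.4100, 1.8700) x2=(-0.1700, -0.4500)
step 1: x0=(-1.2211, 0.4142) x1=(-1.4189, 1.8655) x2=(-0.1583, -0.4335)
step 2: x0=(-1.2226, 0.4191) x1=(-1.4278, 1.8607) x2=(-0.1463, -0.4173)
step 3: x0=(-1.2246, 0.4247) x1=(-1.4366, 1.8556) x2=(-0.1340, -0.4012)
step 4: x0=(-1.2269, 0.4309) x1=(-1.4454, 1.8503) x2=(-0.1214, -0.3853)
step 5: x0=(-1.2296, 0.4378) x1=(-1.4540, 1.8446) x2=(-0.1084, -0.3696)
step 6: x0=(-1.2328, 0.4453) x1=(-1.4626, 1.8387) x2=(-0.0951, -0.3540)
step 7: x0=(-1.2364, 0.4535) x1=(-1.4711, 1.8324) x2=(-0.0815, -0.3386)
step 8: x0=(-1.2404, 0.4623) x1=(-1.4796, 1.8259) x2=(-0.0675, -0.3234)
step 9: x0=(-1.2448, 0.4718) x1=(-1.4879, 1.8190) x2=(-0.0533, -0.3083)
step 10: x0=(-1.2496, 0.4819) x1=(-1.4962, 1.8118) x2=(-0.0388, -0.2933)
step 11: x0=(-1.2548, 0.4927) x1=(-1.5044, 1.8044) x2=(-0.0239, -0.2785)
step 12: x0=(-1.2605, 0.5041) x1=(-1.5125, 1.7966) x2=(-0.0088, -0.2638)
step 13: x0=(-1.2666, 0.5162) x1=(-1.5205, 1.7884) x2=(0.0067, -0.2491)
step 14: x0=(-1.2731, 0.5290) x1=(-1.5284, 1.7799) x2=(0.0224, -0.2346)
step 15: x0=(-1.2800, 0.5425) x1=(-1.5362, 1.7711) x2=(0.0383, -0.2202)
step 16: x0=(-1.2873, 0.5567) x1=(-1.5438, 1.7619) x2=(0.0545, -0.2059)
step 17: x0=(-1.2950, 0.5715) x1=(-1.5514, 1.7524) x2=(0.0710, -0.1916)
step 18: x0=(-1.3032, 0.5871) x1=(-1.5588, 1.7425) x2=(0.0877, -0.1775)
step 19: x0=(-1.3117, 0.6034) x1=(-1.5662, 1.7322) x2=(0.1047, -0.1634)
step 20: x0=(-1.3207, 0.6205) x1=(-1.5734, 1.7215) x2=(0.1218, -0.1493)
step 21: x0=(-1.3301, 0.6383) x1=(-1.5804, 1.7103) x2=(0.1392, -0.1353)
step 22: x0=(-1.3399, 0.6569) x1=(-1.5874, 1.6987) x2=(0.1568, -0.1214)
step 23: x0=(-1.3502, 0.6764) x1=(-1.5941, 1.6867) x2=(0.1745, -0.1075)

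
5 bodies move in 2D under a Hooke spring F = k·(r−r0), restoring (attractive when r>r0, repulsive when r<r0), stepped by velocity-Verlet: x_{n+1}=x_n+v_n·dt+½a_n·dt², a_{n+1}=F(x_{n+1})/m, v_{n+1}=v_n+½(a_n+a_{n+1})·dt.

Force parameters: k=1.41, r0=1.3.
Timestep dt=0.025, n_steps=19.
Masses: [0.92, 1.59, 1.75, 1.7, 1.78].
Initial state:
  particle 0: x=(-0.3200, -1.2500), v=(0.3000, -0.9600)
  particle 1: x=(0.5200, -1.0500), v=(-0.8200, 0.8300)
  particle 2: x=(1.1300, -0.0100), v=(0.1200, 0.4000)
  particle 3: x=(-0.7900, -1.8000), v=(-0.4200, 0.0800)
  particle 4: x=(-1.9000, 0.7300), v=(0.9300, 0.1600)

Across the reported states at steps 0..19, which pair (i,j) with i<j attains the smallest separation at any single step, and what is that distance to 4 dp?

pair (0,3), distance 0.6999

step 0: x0=(-0.3200, -1.2500) x1=(0.5200, -1.0500) x2=(1.1300, -0.0100) x3=(-0.7900, -1.8000) x4=(-1.9000, 0.7300)
step 1: x0=(-0.3127, -1.2732) x1=(0.4992, -1.0290) x2=(1.1322, -0.0002) x3=(-0.8005, -1.7975) x4=(-1.8756, 0.7331)
step 2: x0=(-0.3057, -1.2948) x1=(0.4777, -1.0075) x2=(1.1328, 0.0092) x3=(-0.8108, -1.7940) x4=(-1.8491, 0.7343)
step 3: x0=(-0.2989, -1.3147) x1=(0.4557, -0.9854) x2=(1.1319, 0.0181) x3=(-0.8210, -1.7895) x4=(-1.8204, 0.7337)
step 4: x0=(-0.2925, -1.3331) x1=(0.4331, -0.9629) x2=(1.1293, 0.0267) x3=(-0.8312, -1.7840) x4=(-1.7897, 0.7313)
step 5: x0=(-0.2862, -1.3499) x1=(0.4099, -0.9398) x2=(1.1253, 0.0347) x3=(-0.8412, -1.7775) x4=(-1.7569, 0.7271)
step 6: x0=(-0.2801, -1.3651) x1=(0.3862, -0.9162) x2=(1.1196, 0.0423) x3=(-0.8511, -1.7699) x4=(-1.7222, 0.7211)
step 7: x0=(-0.2742, -1.3789) x1=(0.3620, -0.8921) x2=(1.1125, 0.0494) x3=(-0.8608, -1.7614) x4=(-1.6856, 0.7134)
step 8: x0=(-0.2683, -1.3912) x1=(0.3374, -0.8674) x2=(1.1039, 0.0560) x3=(-0.8705, -1.7518) x4=(-1.6472, 0.7040)
step 9: x0=(-0.2625, -1.4020) x1=(0.3123, -0.8423) x2=(1.0938, 0.0620) x3=(-0.8799, -1.7412) x4=(-1.6070, 0.6929)
step 10: x0=(-0.2567, -1.4115) x1=(0.2868, -0.8167) x2=(1.0822, 0.0676) x3=(-0.8893, -1.7296) x4=(-1.5652, 0.6803)
step 11: x0=(-0.2509, -1.4196) x1=(0.2608, -0.7906) x2=(1.0693, 0.0727) x3=(-0.8985, -1.7170) x4=(-1.5218, 0.6661)
step 12: x0=(-0.2450, -1.4264) x1=(0.2345, -0.7641) x2=(1.0550, 0.0772) x3=(-0.9075, -1.7034) x4=(-1.4770, 0.6503)
step 13: x0=(-0.2389, -1.4320) x1=(0.2078, -0.7371) x2=(1.0393, 0.0812) x3=(-0.9163, -1.6889) x4=(-1.4308, 0.6332)
step 14: x0=(-0.2327, -1.4363) x1=(0.1808, -0.7098) x2=(1.0224, 0.0846) x3=(-0.9249, -1.6733) x4=(-1.3832, 0.6146)
step 15: x0=(-0.2262, -1.4395) x1=(0.1535, -0.6820) x2=(1.0043, 0.0875) x3=(-0.9334, -1.6568) x4=(-1.3345, 0.5947)
step 16: x0=(-0.2196, -1.4416) x1=(0.1259, -0.6540) x2=(0.9850, 0.0899) x3=(-0.9417, -1.6394) x4=(-1.2847, 0.5736)
step 17: x0=(-0.2126, -1.4426) x1=(0.0980, -0.6256) x2=(0.9645, 0.0918) x3=(-0.9497, -1.6211) x4=(-1.2338, 0.5513)
step 18: x0=(-0.2053, -1.4426) x1=(0.0698, -0.5969) x2=(0.9430, 0.0931) x3=(-0.9575, -1.6019) x4=(-1.1821, 0.5279)
step 19: x0=(-0.1976, -1.4415) x1=(0.0415, -0.5680) x2=(0.9205, 0.0940) x3=(-0.9652, -1.5819) x4=(-1.1295, 0.5035)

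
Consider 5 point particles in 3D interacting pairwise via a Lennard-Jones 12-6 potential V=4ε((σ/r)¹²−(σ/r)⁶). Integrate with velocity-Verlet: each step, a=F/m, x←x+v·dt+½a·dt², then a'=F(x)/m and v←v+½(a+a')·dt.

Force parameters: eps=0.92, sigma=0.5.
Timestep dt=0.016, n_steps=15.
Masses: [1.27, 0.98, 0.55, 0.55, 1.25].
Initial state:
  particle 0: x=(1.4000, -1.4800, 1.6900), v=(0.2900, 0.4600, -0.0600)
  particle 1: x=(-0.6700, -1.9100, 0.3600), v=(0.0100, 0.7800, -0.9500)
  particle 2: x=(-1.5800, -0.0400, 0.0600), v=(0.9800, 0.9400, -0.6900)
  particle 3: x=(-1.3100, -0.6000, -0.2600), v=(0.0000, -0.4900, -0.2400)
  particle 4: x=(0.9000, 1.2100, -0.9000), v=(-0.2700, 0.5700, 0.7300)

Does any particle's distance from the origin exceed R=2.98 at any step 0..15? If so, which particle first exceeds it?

no

step 0: x0=(1.4000, -1.4800, 1.6900) x1=(-0.6700, -1.9100, 0.3600) x2=(-1.5800, -0.0400, 0.0600) x3=(-1.3100, -0.6000, -0.2600) x4=(0.9000, 1.2100, -0.9000)
step 1: x0=(1.4046, -1.4726, 1.6890) x1=(-0.6698, -1.8975, 0.3448) x2=(-1.5640, -0.0255, 0.0486) x3=(-1.3103, -0.6073, -0.2635) x4=(0.8957, 1.2191, -0.8883)
step 2: x0=(1.4093, -1.4653, 1.6881) x1=(-0.6697, -1.8850, 0.3296) x2=(-1.5476, -0.0122, 0.0367) x3=(-1.3110, -0.6134, -0.2664) x4=(0.8914, 1.2282, -0.8766)
step 3: x0=(1.4139, -1.4579, 1.6871) x1=(-0.6695, -1.8725, 0.3144) x2=(-1.5307, 0.0001, 0.0241) x3=(-1.3122, -0.6185, -0.2688) x4=(0.8870, 1.2374, -0.8650)
step 4: x0=(1.4186, -1.4506, 1.6862) x1=(-0.6694, -1.8600, 0.2992) x2=(-1.5135, 0.0112, 0.0111) x3=(-1.3138, -0.6225, -0.2706) x4=(0.8827, 1.2465, -0.8533)
step 5: x0=(1.4232, -1.4432, 1.6852) x1=(-0.6692, -1.8476, 0.2840) x2=(-1.4959, 0.0213, -0.0024) x3=(-1.3157, -0.6254, -0.2720) x4=(0.8784, 1.2556, -0.8416)
step 6: x0=(1.4278, -1.4358, 1.6842) x1=(-0.6691, -1.8350, 0.2688) x2=(-1.4780, 0.0303, -0.0164) x3=(-1.3179, -0.6272, -0.2729) x4=(0.8741, 1.2647, -0.8299)
step 7: x0=(1.4325, -1.4285, 1.6833) x1=(-0.6689, -1.8225, 0.2536) x2=(-1.4598, 0.0382, -0.0308) x3=(-1.3204, -0.6280, -0.2733) x4=(0.8698, 1.2738, -0.8182)
step 8: x0=(1.4371, -1.4211, 1.6823) x1=(-0.6688, -1.8100, 0.2383) x2=(-1.4414, 0.0450, -0.0456) x3=(-1.3231, -0.6276, -0.2734) x4=(0.8654, 1.2830, -0.8066)
step 9: x0=(1.4418, -1.4138, 1.6814) x1=(-0.6686, -1.7975, 0.2231) x2=(-1.4228, 0.0506, -0.0608) x3=(-1.3260, -0.6261, -0.2730) x4=(0.8611, 1.2921, -0.7949)
step 10: x0=(1.4464, -1.4064, 1.6804) x1=(-0.6685, -1.7850, 0.2079) x2=(-1.4040, 0.0550, -0.0763) x3=(-1.3290, -0.6234, -0.2723) x4=(0.8568, 1.3012, -0.7832)
step 11: x0=(1.4510, -1.3990, 1.6794) x1=(-0.6684, -1.7724, 0.1927) x2=(-1.3850, 0.0581, -0.0923) x3=(-1.3322, -0.6194, -0.2712) x4=(0.8525, 1.3103, -0.7715)
step 12: x0=(1.4557, -1.3917, 1.6785) x1=(-0.6682, -1.7599, 0.1775) x2=(-1.3660, 0.0599, -0.1086) x3=(-1.3355, -0.6141, -0.2697) x4=(0.8482, 1.3194, -0.7598)
step 13: x0=(1.4603, -1.3843, 1.6775) x1=(-0.6681, -1.7473, 0.1622) x2=(-1.3469, 0.0602, -0.1252) x3=(-1.3388, -0.6074, -0.2679) x4=(0.8438, 1.3286, -0.7482)
step 14: x0=(1.4650, -1.3770, 1.6766) x1=(-0.6680, -1.7348, 0.1470) x2=(-1.3278, 0.0590, -0.1422) x3=(-1.3422, -0.5990, -0.2658) x4=(0.8395, 1.3377, -0.7365)
step 15: x0=(1.4696, -1.3696, 1.6756) x1=(-0.6679, -1.7222, 0.1318) x2=(-1.3087, 0.0560, -0.1595) x3=(-1.3455, -0.5890, -0.2633) x4=(0.8352, 1.3468, -0.7248)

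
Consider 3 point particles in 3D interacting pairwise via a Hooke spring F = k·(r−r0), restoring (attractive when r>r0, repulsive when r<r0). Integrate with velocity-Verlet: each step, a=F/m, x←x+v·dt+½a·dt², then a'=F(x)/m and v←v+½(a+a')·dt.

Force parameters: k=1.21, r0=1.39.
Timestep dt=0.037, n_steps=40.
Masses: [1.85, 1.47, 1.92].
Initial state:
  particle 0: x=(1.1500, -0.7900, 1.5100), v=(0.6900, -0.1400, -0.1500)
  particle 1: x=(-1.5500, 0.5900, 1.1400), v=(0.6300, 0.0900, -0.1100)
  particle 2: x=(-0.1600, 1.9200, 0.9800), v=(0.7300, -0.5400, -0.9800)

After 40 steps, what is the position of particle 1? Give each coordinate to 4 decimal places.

(0.5218, 0.3897, 1.0393)

step 0: x0=(1.1500, -0.7900, 1.5100) x1=(-1.5500, 0.5900, 1.1400) x2=(-0.1600, 1.9200, 0.9800)
step 1: x0=(1.1746, -0.7942, 1.5042) x1=(-1.5256, 0.5931, 1.1360) x2=(-0.1328, 1.8992, 0.9439)
step 2: x0=(1.1971, -0.7964, 1.4980) x1=(-1.4992, 0.5958, 1.1322) x2=(-0.1054, 1.8769, 0.9081)
step 3: x0=(1.2178, -0.7966, 1.4913) x1=(-1.4707, 0.5980, 1.1285) x2=(-0.0777, 1.8530, 0.8726)
step 4: x0=(1.2365, -0.7949, 1.4842) x1=(-1.4401, 0.5997, 1.1250) x2=(-0.0497, 1.8276, 0.8375)
step 5: x0=(1.2533, -0.7912, 1.4765) x1=(-1.4074, 0.6009, 1.1217) x2=(-0.0214, 1.8006, 0.8027)
step 6: x0=(1.2682, -0.7856, 1.4684) x1=(-1.3728, 0.6017, 1.1184) x2=(0.0071, 1.7723, 0.7683)
step 7: x0=(1.2812, -0.7781, 1.4597) x1=(-1.3361, 0.6019, 1.1153) x2=(0.0360, 1.7425, 0.7343)
step 8: x0=(1.2925, -0.7688, 1.4506) x1=(-1.2975, 0.6016, 1.1122) x2=(0.0651, 1.7114, 0.7007)
step 9: x0=(1.3019, -0.7578, 1.4409) x1=(-1.2571, 0.6007, 1.1093) x2=(0.0945, 1.6789, 0.6675)
step 10: x0=(1.3095, -0.7449, 1.4308) x1=(-1.2147, 0.5993, 1.1064) x2=(0.1242, 1.6452, 0.6348)
step 11: x0=(1.3155, -0.7304, 1.4201) x1=(-1.1706, 0.5974, 1.1037) x2=(0.1541, 1.6102, 0.6024)
step 12: x0=(1.3198, -0.7142, 1.4090) x1=(-1.1248, 0.5950, 1.1010) x2=(0.1843, 1.5741, 0.5706)
step 13: x0=(1.3225, -0.6965, 1.3973) x1=(-1.0773, 0.5920, 1.0983) x2=(0.2148, 1.5369, 0.5391)
step 14: x0=(1.3237, -0.6773, 1.3851) x1=(-1.0282, 0.5885, 1.0957) x2=(0.2455, 1.4986, 0.5081)
step 15: x0=(1.3235, -0.6566, 1.3725) x1=(-0.9776, 0.5845, 1.0932) x2=(0.2764, 1.4593, 0.4775)
step 16: x0=(1.3218, -0.6345, 1.3594) x1=(-0.9255, 0.5800, 1.0907) x2=(0.3076, 1.4191, 0.4473)
step 17: x0=(1.3189, -0.6111, 1.3458) x1=(-0.8721, 0.5750, 1.0882) x2=(0.3390, 1.3779, 0.4176)
step 18: x0=(1.3146, -0.5865, 1.3317) x1=(-0.8174, 0.5695, 1.0857) x2=(0.3707, 1.3360, 0.3883)
step 19: x0=(1.3093, -0.5608, 1.3172) x1=(-0.7615, 0.5636, 1.0833) x2=(0.4025, 1.2933, 0.3594)
step 20: x0=(1.3028, -0.5340, 1.3023) x1=(-0.7045, 0.5572, 1.0809) x2=(0.4345, 1.2500, 0.3309)
step 21: x0=(1.2953, -0.5062, 1.2870) x1=(-0.6465, 0.5504, 1.0785) x2=(0.4668, 1.2060, 0.3027)
step 22: x0=(1.2870, -0.4775, 1.2713) x1=(-0.5875, 0.5432, 1.0762) x2=(0.4992, 1.1614, 0.2749)
step 23: x0=(1.2778, -0.4480, 1.2553) x1=(-0.5278, 0.5357, 1.0739) x2=(0.5318, 1.1164, 0.2474)
step 24: x0=(1.2678, -0.4178, 1.2389) x1=(-0.4673, 0.5278, 1.0715) x2=(0.5645, 1.0709, 0.2202)
step 25: x0=(1.2573, -0.3870, 1.2223) x1=(-0.4062, 0.5197, 1.0692) x2=(0.5973, 1.0250, 0.1933)
step 26: x0=(1.2462, -0.3556, 1.2053) x1=(-0.3446, 0.5112, 1.0670) x2=(0.6303, 0.9788, 0.1667)
step 27: x0=(1.2346, -0.3238, 1.1881) x1=(-0.2825, 0.5026, 1.0647) x2=(0.6634, 0.9323, 0.1402)
step 28: x0=(1.2226, -0.2916, 1.1707) x1=(-0.2201, 0.4938, 1.0625) x2=(0.6966, 0.8857, 0.1140)
step 29: x0=(1.2104, -0.2591, 1.1532) x1=(-0.1575, 0.4848, 1.0603) x2=(0.7299, 0.8388, 0.0879)
step 30: x0=(1.1980, -0.2265, 1.1355) x1=(-0.0947, 0.4757, 1.0582) x2=(0.7632, 0.7918, 0.0618)
step 31: x0=(1.1855, -0.1937, 1.1177) x1=(-0.0319, 0.4666, 1.0560) x2=(0.7966, 0.7448, 0.0359)
step 32: x0=(1.1729, -0.1608, 1.0998) x1=(0.0309, 0.4575, 1.0540) x2=(0.8301, 0.6977, 0.0100)
step 33: x0=(1.1604, -0.1280, 1.0819) x1=(0.0936, 0.4484, 1.0519) x2=(0.8636, 0.6506, -0.0160)
step 34: x0=(1.1481, -0.0952, 1.0640) x1=(0.1561, 0.4393, 1.0499) x2=(0.8971, 0.6035, -0.0419)
step 35: x0=(1.1360, -0.0626, 1.0462) x1=(0.2183, 0.4305, 1.0480) x2=(0.9306, 0.5565, -0.0680)
step 36: x0=(1.1242, -0.0302, 1.0285) x1=(0.2801, 0.4218, 1.0461) x2=(0.9642, 0.5095, -0.0942)
step 37: x0=(1.1127, 0.0020, 1.0108) x1=(0.3414, 0.4133, 1.0443) x2=(0.9977, 0.4625, -0.1205)
step 38: x0=(1.1016, 0.0340, 0.9933) x1=(0.4022, 0.4051, 1.0425) x2=(1.0313, 0.4156, -0.1470)
step 39: x0=(1.0911, 0.0656, 0.9759) x1=(0.4623, 0.3972, 1.0409) x2=(1.0649, 0.3688, -0.1737)
step 40: x0=(1.0810, 0.0969, 0.9586) x1=(0.5218, 0.3897, 1.0393) x2=(1.0985, 0.3220, -0.2005)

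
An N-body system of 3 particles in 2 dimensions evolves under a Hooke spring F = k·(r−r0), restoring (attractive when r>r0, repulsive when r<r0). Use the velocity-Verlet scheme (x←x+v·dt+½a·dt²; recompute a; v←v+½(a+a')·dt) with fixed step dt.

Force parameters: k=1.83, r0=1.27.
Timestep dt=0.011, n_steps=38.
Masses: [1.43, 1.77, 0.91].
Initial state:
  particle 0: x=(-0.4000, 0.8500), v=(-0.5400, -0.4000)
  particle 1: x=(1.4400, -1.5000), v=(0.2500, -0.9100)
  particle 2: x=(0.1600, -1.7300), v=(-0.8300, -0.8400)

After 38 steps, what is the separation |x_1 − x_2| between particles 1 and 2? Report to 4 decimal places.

1.6354

step 0: x0=(-0.4000, 0.8500) x1=(1.4400, -1.5000) x2=(0.1600, -1.7300)
step 1: x0=(-0.4058, 0.8454) x1=(1.4427, -1.5099) x2=(0.1508, -1.7391)
step 2: x0=(-0.4115, 0.8404) x1=(1.4452, -1.5197) x2=(0.1416, -1.7478)
step 3: x0=(-0.4169, 0.8349) x1=(1.4476, -1.5293) x2=(0.1323, -1.7562)
step 4: x0=(-0.4221, 0.8291) x1=(1.4499, -1.5387) x2=(0.1230, -1.7643)
step 5: x0=(-0.4271, 0.8228) x1=(1.4520, -1.5479) x2=(0.1136, -1.7721)
step 6: x0=(-0.4319, 0.8161) x1=(1.4540, -1.5570) x2=(0.1042, -1.7795)
step 7: x0=(-0.4364, 0.8089) x1=(1.4558, -1.5659) x2=(0.0947, -1.7866)
step 8: x0=(-0.4408, 0.8014) x1=(1.4575, -1.5747) x2=(0.0852, -1.7934)
step 9: x0=(-0.4449, 0.7934) x1=(1.4590, -1.5832) x2=(0.0756, -1.7998)
step 10: x0=(-0.4488, 0.7850) x1=(1.4603, -1.5916) x2=(0.0660, -1.8059)
step 11: x0=(-0.4526, 0.7762) x1=(1.4615, -1.5998) x2=(0.0564, -1.8116)
step 12: x0=(-0.4561, 0.7669) x1=(1.4626, -1.6079) x2=(0.0468, -1.8171)
step 13: x0=(-0.4593, 0.7572) x1=(1.4635, -1.6158) x2=(0.0371, -1.8222)
step 14: x0=(-0.4624, 0.7472) x1=(1.4642, -1.6235) x2=(0.0274, -1.8269)
step 15: x0=(-0.4653, 0.7366) x1=(1.4647, -1.6310) x2=(0.0177, -1.8314)
step 16: x0=(-0.4679, 0.7257) x1=(1.4651, -1.6384) x2=(0.0080, -1.8355)
step 17: x0=(-0.4703, 0.7144) x1=(1.4654, -1.6456) x2=(-0.0018, -1.8392)
step 18: x0=(-0.4726, 0.7026) x1=(1.4654, -1.6526) x2=(-0.0115, -1.8427)
step 19: x0=(-0.4746, 0.6904) x1=(1.4653, -1.6595) x2=(-0.0213, -1.8458)
step 20: x0=(-0.4764, 0.6778) x1=(1.4650, -1.6662) x2=(-0.0310, -1.8487)
step 21: x0=(-0.4780, 0.6648) x1=(1.4646, -1.6727) x2=(-0.0408, -1.8512)
step 22: x0=(-0.4793, 0.6514) x1=(1.4640, -1.6791) x2=(-0.0505, -1.8533)
step 23: x0=(-0.4805, 0.6376) x1=(1.4632, -1.6853) x2=(-0.0602, -1.8552)
step 24: x0=(-0.4815, 0.6234) x1=(1.4622, -1.6913) x2=(-0.0700, -1.8568)
step 25: x0=(-0.4822, 0.6088) x1=(1.4611, -1.6972) x2=(-0.0797, -1.8580)
step 26: x0=(-0.4828, 0.5938) x1=(1.4598, -1.7029) x2=(-0.0893, -1.8590)
step 27: x0=(-0.4831, 0.5784) x1=(1.4583, -1.7085) x2=(-0.0990, -1.8597)
step 28: x0=(-0.4833, 0.5627) x1=(1.4566, -1.7138) x2=(-0.1086, -1.8600)
step 29: x0=(-0.4832, 0.5465) x1=(1.4547, -1.7191) x2=(-0.1182, -1.8601)
step 30: x0=(-0.4830, 0.5300) x1=(1.4527, -1.7241) x2=(-0.1278, -1.8599)
step 31: x0=(-0.4825, 0.5130) x1=(1.4505, -1.7290) x2=(-0.1374, -1.8594)
step 32: x0=(-0.4819, 0.4958) x1=(1.4481, -1.7338) x2=(-0.1469, -1.8586)
step 33: x0=(-0.4810, 0.4781) x1=(1.4456, -1.7384) x2=(-0.1563, -1.8575)
step 34: x0=(-0.4800, 0.4601) x1=(1.4428, -1.7428) x2=(-0.1657, -1.8562)
step 35: x0=(-0.4788, 0.4417) x1=(1.4399, -1.7471) x2=(-0.1751, -1.8546)
step 36: x0=(-0.4774, 0.4230) x1=(1.4368, -1.7512) x2=(-0.1844, -1.8528)
step 37: x0=(-0.4758, 0.4039) x1=(1.4335, -1.7552) x2=(-0.1937, -1.8507)
step 38: x0=(-0.4740, 0.3845) x1=(1.4301, -1.7590) x2=(-0.2029, -1.8484)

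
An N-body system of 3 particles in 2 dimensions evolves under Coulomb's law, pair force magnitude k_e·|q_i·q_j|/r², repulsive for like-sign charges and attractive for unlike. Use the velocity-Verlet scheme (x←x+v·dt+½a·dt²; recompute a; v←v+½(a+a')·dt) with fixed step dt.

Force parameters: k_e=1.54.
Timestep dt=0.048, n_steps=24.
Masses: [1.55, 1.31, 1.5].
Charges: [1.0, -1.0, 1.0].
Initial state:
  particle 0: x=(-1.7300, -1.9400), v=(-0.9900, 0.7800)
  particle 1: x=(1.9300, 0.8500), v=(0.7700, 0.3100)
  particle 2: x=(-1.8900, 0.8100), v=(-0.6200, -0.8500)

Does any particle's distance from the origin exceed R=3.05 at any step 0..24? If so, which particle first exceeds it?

step 0: x0=(-1.7300, -1.9400) x1=(1.9300, 0.8500) x2=(-1.8900, 0.8100)
step 1: x0=(-1.7775, -1.9027) x1=(1.9668, 0.8648) x2=(-1.9197, 0.7694)
step 2: x0=(-1.8248, -1.8656) x1=(2.0034, 0.8796) x2=(-1.9492, 0.7290)
step 3: x0=(-1.8721, -1.8288) x1=(2.0396, 0.8943) x2=(-1.9787, 0.6891)
step 4: x0=(-1.9193, -1.7923) x1=(2.0756, 0.9089) x2=(-2.0079, 0.6495)
step 5: x0=(-1.9663, -1.7562) x1=(2.1114, 0.9234) x2=(-2.0371, 0.6103)
step 6: x0=(-2.0133, -1.7204) x1=(2.1468, 0.9379) x2=(-2.0661, 0.5716)
step 7: x0=(-2.0602, -1.6850) x1=(2.1821, 0.9523) x2=(-2.0950, 0.5333)
step 8: x0=(-2.1070, -1.6500) x1=(2.2171, 0.9666) x2=(-2.1238, 0.4956)
step 9: x0=(-2.1537, -1.6154) x1=(2.2519, 0.9808) x2=(-2.1525, 0.4583)
step 10: x0=(-2.2004, -1.5814) x1=(2.2864, 0.9950) x2=(-2.1811, 0.4216)
step 11: x0=(-2.2470, -1.5478) x1=(2.3208, 1.0091) x2=(-2.2095, 0.3855)
step 12: x0=(-2.2935, -1.5149) x1=(2.3549, 1.0231) x2=(-2.2378, 0.3501)
step 13: x0=(-2.3400, -1.4825) x1=(2.3888, 1.0371) x2=(-2.2660, 0.3153)
step 14: x0=(-2.3864, -1.4508) x1=(2.4225, 1.0510) x2=(-2.2940, 0.2813)
step 15: x0=(-2.4328, -1.4199) x1=(2.4560, 1.0649) x2=(-2.3219, 0.2481)
step 16: x0=(-2.4792, -1.3897) x1=(2.4893, 1.0787) x2=(-2.3497, 0.2158)
step 17: x0=(-2.5256, -1.3604) x1=(2.5224, 1.0924) x2=(-2.3772, 0.1844)
step 18: x0=(-2.5720, -1.3320) x1=(2.5554, 1.1061) x2=(-2.4046, 0.1540)
step 19: x0=(-2.6184, -1.3046) x1=(2.5881, 1.1197) x2=(-2.4318, 0.1246)
step 20: x0=(-2.6650, -1.2782) x1=(2.6207, 1.1333) x2=(-2.4588, 0.0964)
step 21: x0=(-2.7117, -1.2530) x1=(2.6531, 1.1468) x2=(-2.4854, 0.0695)
step 22: x0=(-2.7585, -1.2290) x1=(2.6853, 1.1602) x2=(-2.5118, 0.0438)
step 23: x0=(-2.8055, -1.2063) x1=(2.7174, 1.1736) x2=(-2.5378, 0.0196)
step 24: x0=(-2.8527, -1.1851) x1=(2.7493, 1.1870) x2=(-2.5634, -0.0032)

yes, particle 0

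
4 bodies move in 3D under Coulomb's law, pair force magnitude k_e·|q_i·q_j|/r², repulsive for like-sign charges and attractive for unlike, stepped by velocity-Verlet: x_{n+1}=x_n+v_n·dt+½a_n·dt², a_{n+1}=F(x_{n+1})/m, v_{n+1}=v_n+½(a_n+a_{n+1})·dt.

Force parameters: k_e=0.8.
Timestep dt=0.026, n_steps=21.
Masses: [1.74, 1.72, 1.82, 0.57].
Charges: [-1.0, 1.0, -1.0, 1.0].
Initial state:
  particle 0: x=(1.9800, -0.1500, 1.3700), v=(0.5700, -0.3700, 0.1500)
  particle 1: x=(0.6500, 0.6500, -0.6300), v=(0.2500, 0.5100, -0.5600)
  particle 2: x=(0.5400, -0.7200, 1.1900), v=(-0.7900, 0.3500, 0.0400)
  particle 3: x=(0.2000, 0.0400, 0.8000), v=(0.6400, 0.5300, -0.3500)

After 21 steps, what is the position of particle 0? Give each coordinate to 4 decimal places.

step 0: x0=(1.9800, -0.1500, 1.3700) x1=(0.6500, 0.6500, -0.6300) x2=(0.5400, -0.7200, 1.1900) x3=(0.2000, 0.0400, 0.8000)
step 1: x0=(1.9948, -0.1596, 1.3739) x1=(0.6565, 0.6633, -0.6446) x2=(0.5193, -0.7108, 1.1909) x3=(0.2169, 0.0532, 0.7913)
step 2: x0=(2.0097, -0.1691, 1.3777) x1=(0.6631, 0.6765, -0.6592) x2=(0.4985, -0.7012, 1.1917) x3=(0.2344, 0.0654, 0.7836)
step 3: x0=(2.0245, -0.1786, 1.3815) x1=(0.6697, 0.6898, -0.6738) x2=(0.4774, -0.6914, 1.1922) x3=(0.2523, 0.0763, 0.7767)
step 4: x0=(2.0393, -0.1879, 1.3852) x1=(0.6764, 0.7030, -0.6884) x2=(0.4561, -0.6813, 1.1924) x3=(0.2707, 0.0861, 0.7708)
step 5: x0=(2.0542, -0.1973, 1.3889) x1=(0.6832, 0.7162, -0.7031) x2=(0.4346, -0.6708, 1.1925) x3=(0.2895, 0.0948, 0.7659)
step 6: x0=(2.0690, -0.2065, 1.3925) x1=(0.6899, 0.7295, -0.7177) x2=(0.4130, -0.6600, 1.1923) x3=(0.3087, 0.1022, 0.7619)
step 7: x0=(2.0839, -0.2157, 1.3961) x1=(0.6968, 0.7427, -0.7325) x2=(0.3913, -0.6489, 1.1919) x3=(0.3281, 0.1084, 0.7590)
step 8: x0=(2.0987, -0.2249, 1.3996) x1=(0.7036, 0.7559, -0.7472) x2=(0.3694, -0.6374, 1.1912) x3=(0.3479, 0.1133, 0.7570)
step 9: x0=(2.1135, -0.2340, 1.4031) x1=(0.7105, 0.7691, -0.7619) x2=(0.3475, -0.6256, 1.1903) x3=(0.3678, 0.1170, 0.7561)
step 10: x0=(2.1283, -0.2431, 1.4065) x1=(0.7174, 0.7823, -0.7767) x2=(0.3254, -0.6134, 1.1891) x3=(0.3879, 0.1193, 0.7562)
step 11: x0=(2.1431, -0.2521, 1.4099) x1=(0.7244, 0.7956, -0.7915) x2=(0.3034, -0.6009, 1.1876) x3=(0.4080, 0.1204, 0.7574)
step 12: x0=(2.1579, -0.2610, 1.4132) x1=(0.7314, 0.8088, -0.8063) x2=(0.2813, -0.5880, 1.1860) x3=(0.4282, 0.1202, 0.7596)
step 13: x0=(2.1727, -0.2699, 1.4164) x1=(0.7384, 0.8220, -0.8212) x2=(0.2592, -0.5748, 1.1840) x3=(0.4484, 0.1187, 0.7628)
step 14: x0=(2.1875, -0.2788, 1.4197) x1=(0.7455, 0.8352, -0.8361) x2=(0.2371, -0.5611, 1.1818) x3=(0.4684, 0.1158, 0.7672)
step 15: x0=(2.2022, -0.2876, 1.4228) x1=(0.7525, 0.8484, -0.8510) x2=(0.2151, -0.5471, 1.1793) x3=(0.4882, 0.1117, 0.7725)
step 16: x0=(2.2169, -0.2964, 1.4260) x1=(0.7596, 0.8616, -0.8659) x2=(0.1932, -0.5327, 1.1765) x3=(0.5078, 0.1062, 0.7790)
step 17: x0=(2.2316, -0.3051, 1.4290) x1=(0.7667, 0.8748, -0.8808) x2=(0.1714, -0.5180, 1.1735) x3=(0.5270, 0.0994, 0.7865)
step 18: x0=(2.2463, -0.3138, 1.4320) x1=(0.7739, 0.8880, -0.8957) x2=(0.1498, -0.5029, 1.1702) x3=(0.5458, 0.0914, 0.7950)
step 19: x0=(2.2609, -0.3225, 1.4350) x1=(0.7810, 0.9012, -0.9107) x2=(0.1283, -0.4874, 1.1667) x3=(0.5641, 0.0821, 0.8045)
step 20: x0=(2.2755, -0.3311, 1.4379) x1=(0.7882, 0.9144, -0.9257) x2=(0.1070, -0.4716, 1.1629) x3=(0.5818, 0.0716, 0.8150)
step 21: x0=(2.2900, -0.3397, 1.4408) x1=(0.7954, 0.9276, -0.9406) x2=(0.0859, -0.4555, 1.1589) x3=(0.5989, 0.0599, 0.8265)

(2.2900, -0.3397, 1.4408)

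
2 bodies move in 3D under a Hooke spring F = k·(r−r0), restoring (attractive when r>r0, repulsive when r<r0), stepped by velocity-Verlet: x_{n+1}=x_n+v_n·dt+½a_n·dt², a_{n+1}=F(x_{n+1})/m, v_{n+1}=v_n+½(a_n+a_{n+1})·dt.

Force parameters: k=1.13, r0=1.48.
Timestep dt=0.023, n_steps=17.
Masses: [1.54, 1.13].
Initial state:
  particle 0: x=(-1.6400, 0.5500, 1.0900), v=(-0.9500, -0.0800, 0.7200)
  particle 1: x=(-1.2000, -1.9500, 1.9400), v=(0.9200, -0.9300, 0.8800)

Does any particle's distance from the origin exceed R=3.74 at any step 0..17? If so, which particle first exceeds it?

step 0: x0=(-1.6400, 0.5500, 1.0900) x1=(-1.2000, -1.9500, 1.9400)
step 1: x0=(-1.6618, 0.5479, 1.1066) x1=(-1.1789, -1.9711, 1.9601)
step 2: x0=(-1.6835, 0.5454, 1.1234) x1=(-1.1579, -1.9916, 1.9801)
step 3: x0=(-1.7052, 0.5425, 1.1404) x1=(-1.1370, -2.0115, 1.9998)
step 4: x0=(-1.7267, 0.5391, 1.1574) x1=(-1.1163, -2.0307, 2.0193)
step 5: x0=(-1.7481, 0.5352, 1.1747) x1=(-1.0957, -2.0493, 2.0386)
step 6: x0=(-1.7694, 0.5309, 1.1921) x1=(-1.0753, -2.0673, 2.0577)
step 7: x0=(-1.7906, 0.5260, 1.2097) x1=(-1.0551, -2.0846, 2.0766)
step 8: x0=(-1.8116, 0.5207, 1.2274) x1=(-1.0350, -2.1013, 2.0952)
step 9: x0=(-1.8325, 0.5149, 1.2453) x1=(-1.0152, -2.1173, 2.1137)
step 10: x0=(-1.8533, 0.5086, 1.2633) x1=(-0.9955, -2.1326, 2.1319)
step 11: x0=(-1.8738, 0.5018, 1.2815) x1=(-0.9761, -2.1472, 2.1498)
step 12: x0=(-1.8942, 0.4945, 1.2999) x1=(-0.9569, -2.1611, 2.1676)
step 13: x0=(-1.9145, 0.4866, 1.3185) x1=(-0.9380, -2.1743, 2.1851)
step 14: x0=(-1.9345, 0.4783, 1.3372) x1=(-0.9193, -2.1868, 2.2024)
step 15: x0=(-1.9543, 0.4694, 1.3561) x1=(-0.9009, -2.1987, 2.2195)
step 16: x0=(-1.9739, 0.4600, 1.3752) x1=(-0.8828, -2.2098, 2.2363)
step 17: x0=(-1.9933, 0.4501, 1.3944) x1=(-0.8650, -2.2201, 2.2529)

no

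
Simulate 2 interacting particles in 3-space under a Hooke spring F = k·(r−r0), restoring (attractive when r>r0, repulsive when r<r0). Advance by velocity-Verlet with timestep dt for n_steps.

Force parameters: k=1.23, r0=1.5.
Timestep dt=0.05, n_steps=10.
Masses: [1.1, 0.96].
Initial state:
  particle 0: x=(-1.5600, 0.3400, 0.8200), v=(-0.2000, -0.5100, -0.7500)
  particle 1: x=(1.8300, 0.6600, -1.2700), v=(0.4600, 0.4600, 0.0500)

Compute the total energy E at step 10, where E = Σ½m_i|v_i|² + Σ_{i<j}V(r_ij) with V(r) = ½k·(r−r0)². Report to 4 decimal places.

4.5060

step 0: x0=(-1.5600, 0.3400, 0.8200) x1=(1.8300, 0.6600, -1.2700)
step 1: x0=(-1.5670, 0.3148, 0.7807) x1=(1.8496, 0.6827, -1.2654)
step 2: x0=(-1.5681, 0.2902, 0.7378) x1=(1.8624, 0.7046, -1.2567)
step 3: x0=(-1.5632, 0.2663, 0.6914) x1=(1.8683, 0.7257, -1.2440)
step 4: x0=(-1.5523, 0.2433, 0.6417) x1=(1.8674, 0.7459, -1.2275)
step 5: x0=(-1.5355, 0.2211, 0.5887) x1=(1.8597, 0.7651, -1.2073)
step 6: x0=(-1.5129, 0.1998, 0.5326) x1=(1.8453, 0.7833, -1.1835)
step 7: x0=(-1.4846, 0.1796, 0.4737) x1=(1.8244, 0.8003, -1.1564)
step 8: x0=(-1.4508, 0.1604, 0.4120) x1=(1.7972, 0.8161, -1.1262)
step 9: x0=(-1.4116, 0.1422, 0.3477) x1=(1.7638, 0.8307, -1.0931)
step 10: x0=(-1.3672, 0.1252, 0.2812) x1=(1.7245, 0.8440, -1.0573)
step 0 velocities: v0=(-0.2000, -0.5100, -0.7500) v1=(0.4600, 0.4600, 0.0500)
step 0: KE=0.6788, PE=3.8294, E=4.5081
step 10 velocities: v0=(0.9354, -0.3293, -1.3522) v1=(-0.8410, 0.2530, 0.7401)
step 10: KE=2.1797, PE=2.3263, E=4.5060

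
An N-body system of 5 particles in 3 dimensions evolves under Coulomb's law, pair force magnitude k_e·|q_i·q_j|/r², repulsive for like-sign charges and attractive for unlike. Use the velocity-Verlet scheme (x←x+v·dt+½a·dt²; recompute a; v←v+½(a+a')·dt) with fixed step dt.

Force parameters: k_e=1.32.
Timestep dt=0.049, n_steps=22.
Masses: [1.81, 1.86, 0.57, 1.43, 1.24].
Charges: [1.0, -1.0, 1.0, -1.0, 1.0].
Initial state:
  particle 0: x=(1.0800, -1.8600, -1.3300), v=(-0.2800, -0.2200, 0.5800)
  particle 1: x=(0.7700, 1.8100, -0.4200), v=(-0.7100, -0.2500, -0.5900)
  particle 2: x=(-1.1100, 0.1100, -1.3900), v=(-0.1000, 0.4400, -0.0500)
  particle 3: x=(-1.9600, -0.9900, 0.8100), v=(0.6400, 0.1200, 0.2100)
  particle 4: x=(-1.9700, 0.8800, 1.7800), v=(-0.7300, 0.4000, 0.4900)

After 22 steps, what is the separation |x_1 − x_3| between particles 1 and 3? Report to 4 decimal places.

step 0: x0=(1.0800, -1.8600, -1.3300) x1=(0.7700, 1.8100, -0.4200) x2=(-1.1100, 0.1100, -1.3900) x3=(-1.9600, -0.9900, 0.8100) x4=(-1.9700, 0.8800, 1.7800)
step 1: x0=(1.0663, -1.8708, -1.3015) x1=(0.7351, 1.7976, -0.4489) x2=(-1.1149, 0.1318, -1.3922) x3=(-1.9286, -0.9839, 0.8202) x4=(-2.0058, 0.8994, 1.8040)
step 2: x0=(1.0527, -1.8816, -1.2730) x1=(0.7001, 1.7851, -0.4779) x2=(-1.1199, 0.1540, -1.3939) x3=(-1.8970, -0.9773, 0.8304) x4=(-2.0415, 0.9185, 1.8278)
step 3: x0=(1.0392, -1.8924, -1.2445) x1=(0.6648, 1.7722, -0.5070) x2=(-1.1250, 0.1767, -1.3951) x3=(-1.8654, -0.9704, 0.8404) x4=(-2.0771, 0.9372, 1.8515)
step 4: x0=(1.0257, -1.9033, -1.2158) x1=(0.6294, 1.7592, -0.5362) x2=(-1.1299, 0.2000, -1.3958) x3=(-1.8336, -0.9630, 0.8504) x4=(-2.1127, 0.9556, 1.8751)
step 5: x0=(1.0123, -1.9142, -1.1871) x1=(0.5937, 1.7459, -0.5654) x2=(-1.1348, 0.2237, -1.3959) x3=(-1.8018, -0.9551, 0.8602) x4=(-2.1481, 0.9736, 1.8986)
step 6: x0=(0.9990, -1.9250, -1.1583) x1=(0.5579, 1.7324, -0.5947) x2=(-1.1395, 0.2480, -1.3955) x3=(-1.7700, -0.9470, 0.8700) x4=(-2.1835, 0.9914, 1.9220)
step 7: x0=(0.9857, -1.9359, -1.1294) x1=(0.5218, 1.7186, -0.6241) x2=(-1.1440, 0.2729, -1.3945) x3=(-1.7381, -0.9384, 0.8796) x4=(-2.2188, 1.0088, 1.9452)
step 8: x0=(0.9724, -1.9468, -1.1005) x1=(0.4855, 1.7046, -0.6536) x2=(-1.1482, 0.2983, -1.3930) x3=(-1.7062, -0.9295, 0.8891) x4=(-2.2539, 1.0259, 1.9684)
step 9: x0=(0.9592, -1.9577, -1.0715) x1=(0.4490, 1.6903, -0.6831) x2=(-1.1521, 0.3244, -1.3909) x3=(-1.6743, -0.9202, 0.8986) x4=(-2.2890, 1.0427, 1.9914)
step 10: x0=(0.9460, -1.9685, -1.0423) x1=(0.4123, 1.6757, -0.7128) x2=(-1.1555, 0.3512, -1.3882) x3=(-1.6423, -0.9106, 0.9078) x4=(-2.3239, 1.0593, 2.0144)
step 11: x0=(0.9328, -1.9794, -1.0132) x1=(0.3753, 1.6609, -0.7426) x2=(-1.1585, 0.3786, -1.3849) x3=(-1.6104, -0.9007, 0.9170) x4=(-2.3586, 1.0756, 2.0372)
step 12: x0=(0.9196, -1.9903, -0.9839) x1=(0.3380, 1.6457, -0.7725) x2=(-1.1610, 0.4068, -1.3810) x3=(-1.5785, -0.8906, 0.9261) x4=(-2.3933, 1.0916, 2.0599)
step 13: x0=(0.9065, -2.0011, -0.9545) x1=(0.3004, 1.6303, -0.8025) x2=(-1.1628, 0.4357, -1.3764) x3=(-1.5466, -0.8801, 0.9350) x4=(-2.4277, 1.1073, 2.0825)
step 14: x0=(0.8933, -2.0119, -0.9251) x1=(0.2626, 1.6146, -0.8326) x2=(-1.1638, 0.4655, -1.3712) x3=(-1.5147, -0.8694, 0.9438) x4=(-2.4621, 1.1229, 2.1050)
step 15: x0=(0.8802, -2.0227, -0.8955) x1=(0.2244, 1.5986, -0.8628) x2=(-1.1641, 0.4961, -1.3654) x3=(-1.4829, -0.8585, 0.9525) x4=(-2.4963, 1.1381, 2.1275)
step 16: x0=(0.8670, -2.0334, -0.8659) x1=(0.1858, 1.5822, -0.8932) x2=(-1.1633, 0.5277, -1.3589) x3=(-1.4510, -0.8473, 0.9610) x4=(-2.5303, 1.1532, 2.1498)
step 17: x0=(0.8538, -2.0442, -0.8362) x1=(0.1469, 1.5654, -0.9237) x2=(-1.1615, 0.5603, -1.3517) x3=(-1.4193, -0.8359, 0.9694) x4=(-2.5642, 1.1681, 2.1721)
step 18: x0=(0.8406, -2.0548, -0.8064) x1=(0.1075, 1.5483, -0.9544) x2=(-1.1584, 0.5939, -1.3438) x3=(-1.3875, -0.8244, 0.9777) x4=(-2.5979, 1.1827, 2.1942)
step 19: x0=(0.8273, -2.0655, -0.7765) x1=(0.0677, 1.5308, -0.9852) x2=(-1.1540, 0.6287, -1.3352) x3=(-1.3558, -0.8127, 0.9859) x4=(-2.6315, 1.1972, 2.2163)
step 20: x0=(0.8141, -2.0761, -0.7465) x1=(0.0273, 1.5129, -1.0162) x2=(-1.1479, 0.6648, -1.3259) x3=(-1.3242, -0.8008, 0.9939) x4=(-2.6649, 1.2115, 2.2383)
step 21: x0=(0.8008, -2.0866, -0.7164) x1=(-0.0137, 1.4944, -1.0473) x2=(-1.1400, 0.7022, -1.3158) x3=(-1.2926, -0.7887, 1.0018) x4=(-2.6982, 1.2256, 2.2603)
step 22: x0=(0.7874, -2.0971, -0.6862) x1=(-0.0553, 1.4755, -1.0787) x2=(-1.1300, 0.7412, -1.3050) x3=(-1.2610, -0.7766, 1.0096) x4=(-2.7314, 1.2395, 2.2822)

3.2995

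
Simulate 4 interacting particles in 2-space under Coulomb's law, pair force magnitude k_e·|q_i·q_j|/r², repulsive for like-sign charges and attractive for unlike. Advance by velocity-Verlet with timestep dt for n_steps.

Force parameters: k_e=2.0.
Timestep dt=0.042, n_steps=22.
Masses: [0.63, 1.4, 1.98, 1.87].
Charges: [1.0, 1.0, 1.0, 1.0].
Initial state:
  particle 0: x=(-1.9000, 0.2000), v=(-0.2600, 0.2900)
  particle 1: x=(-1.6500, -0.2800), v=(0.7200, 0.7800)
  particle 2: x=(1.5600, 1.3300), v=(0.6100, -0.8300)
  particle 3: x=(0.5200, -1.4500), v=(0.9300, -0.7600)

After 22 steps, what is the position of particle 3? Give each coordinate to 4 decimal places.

step 0: x0=(-1.9000, 0.2000) x1=(-1.6500, -0.2800) x2=(1.5600, 1.3300) x3=(0.5200, -1.4500)
step 1: x0=(-1.9158, 0.2208) x1=(-1.6180, -0.2510) x2=(1.5858, 1.2953) x3=(0.5592, -1.4822)
step 2: x0=(-1.9421, 0.2570) x1=(-1.5823, -0.2287) x2=(1.6119, 1.2609) x3=(0.5989, -1.5148)
step 3: x0=(-1.9784, 0.3058) x1=(-1.5430, -0.2119) x2=(1.6383, 1.2267) x3=(0.6388, -1.5479)
step 4: x0=(-2.0235, 0.3641) x1=(-1.5006, -0.1992) x2=(1.6651, 1.1929) x3=(0.6791, -1.5814)
step 5: x0=(-2.0757, 0.4296) x1=(-1.4559, -0.1894) x2=(1.6922, 1.1593) x3=(0.7197, -1.6154)
step 6: x0=(-2.1339, 0.5004) x1=(-1.4093, -0.1819) x2=(1.7196, 1.1260) x3=(0.7605, -1.6499)
step 7: x0=(-2.1969, 0.5754) x1=(-1.3614, -0.1760) x2=(1.7473, 1.0930) x3=(0.8017, -1.6848)
step 8: x0=(-2.2639, 0.6535) x1=(-1.3125, -0.1713) x2=(1.7754, 1.0603) x3=(0.8431, -1.7201)
step 9: x0=(-2.3342, 0.7340) x1=(-1.2629, -0.1675) x2=(1.8038, 1.0278) x3=(0.8847, -1.7559)
step 10: x0=(-2.4072, 0.8167) x1=(-1.2128, -0.1645) x2=(1.8325, 0.9956) x3=(0.9266, -1.7921)
step 11: x0=(-2.4826, 0.9009) x1=(-1.1624, -0.1619) x2=(1.8615, 0.9636) x3=(0.9687, -1.8288)
step 12: x0=(-2.5601, 0.9866) x1=(-1.1119, -0.1598) x2=(1.8908, 0.9319) x3=(1.0110, -1.8659)
step 13: x0=(-2.6393, 1.0735) x1=(-1.0612, -0.1580) x2=(1.9205, 0.9005) x3=(1.0535, -1.9034)
step 14: x0=(-2.7201, 1.1614) x1=(-1.0106, -0.1565) x2=(1.9505, 0.8693) x3=(1.0962, -1.9413)
step 15: x0=(-2.8023, 1.2502) x1=(-0.9600, -0.1552) x2=(1.9808, 0.8383) x3=(1.1391, -1.9797)
step 16: x0=(-2.8858, 1.3397) x1=(-0.9095, -0.1540) x2=(2.0113, 0.8077) x3=(1.1822, -2.0184)
step 17: x0=(-2.9703, 1.4300) x1=(-0.8592, -0.1530) x2=(2.0423, 0.7772) x3=(1.2254, -2.0576)
step 18: x0=(-3.0558, 1.5209) x1=(-0.8091, -0.1520) x2=(2.0735, 0.7470) x3=(1.2688, -2.0972)
step 19: x0=(-3.1423, 1.6124) x1=(-0.7592, -0.1511) x2=(2.1050, 0.7171) x3=(1.3124, -2.1372)
step 20: x0=(-3.2296, 1.7044) x1=(-0.7096, -0.1502) x2=(2.1368, 0.6874) x3=(1.3561, -2.1776)
step 21: x0=(-3.3176, 1.7969) x1=(-0.6603, -0.1494) x2=(2.1690, 0.6579) x3=(1.4000, -2.2184)
step 22: x0=(-3.4064, 1.8898) x1=(-0.6113, -0.1486) x2=(2.2014, 0.6287) x3=(1.4440, -2.2595)

(1.4440, -2.2595)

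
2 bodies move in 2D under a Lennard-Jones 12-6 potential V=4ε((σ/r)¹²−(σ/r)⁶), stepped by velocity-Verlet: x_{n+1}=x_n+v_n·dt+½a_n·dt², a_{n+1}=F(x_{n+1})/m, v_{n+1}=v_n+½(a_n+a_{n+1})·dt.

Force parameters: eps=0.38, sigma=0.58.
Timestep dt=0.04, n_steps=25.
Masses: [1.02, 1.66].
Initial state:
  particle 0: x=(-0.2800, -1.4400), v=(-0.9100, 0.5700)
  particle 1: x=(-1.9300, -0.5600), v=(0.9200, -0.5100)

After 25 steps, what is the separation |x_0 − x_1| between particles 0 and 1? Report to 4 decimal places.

step 0: x0=(-0.2800, -1.4400) x1=(-1.9300, -0.5600)
step 1: x0=(-0.3164, -1.4172) x1=(-1.8932, -0.5804)
step 2: x0=(-0.3528, -1.3944) x1=(-1.8564, -0.6008)
step 3: x0=(-0.3892, -1.3716) x1=(-1.8196, -0.6212)
step 4: x0=(-0.4257, -1.3488) x1=(-1.7828, -0.6416)
step 5: x0=(-0.4621, -1.3259) x1=(-1.7459, -0.6620)
step 6: x0=(-0.4986, -1.3031) x1=(-1.7091, -0.6825)
step 7: x0=(-0.5352, -1.2802) x1=(-1.6722, -0.7029)
step 8: x0=(-0.5718, -1.2573) x1=(-1.6352, -0.7234)
step 9: x0=(-0.6086, -1.2343) x1=(-1.5982, -0.7439)
step 10: x0=(-0.6456, -1.2112) x1=(-1.5610, -0.7645)
step 11: x0=(-0.6831, -1.1879) x1=(-1.5236, -0.7852)
step 12: x0=(-0.7212, -1.1642) x1=(-1.4857, -0.8061)
step 13: x0=(-0.7606, -1.1400) x1=(-1.4471, -0.8274)
step 14: x0=(-0.8021, -1.1148) x1=(-1.4071, -0.8493)
step 15: x0=(-0.8444, -1.0892) x1=(-1.3667, -0.8714)
step 16: x0=(-0.8510, -1.0785) x1=(-1.3482, -0.8844)
step 17: x0=(-0.7634, -1.1047) x1=(-1.3876, -0.8747)
step 18: x0=(-0.6768, -1.1304) x1=(-1.4264, -0.8652)
step 19: x0=(-0.5920, -1.1556) x1=(-1.4641, -0.8562)
step 20: x0=(-0.5080, -1.1804) x1=(-1.5013, -0.8473)
step 21: x0=(-0.4243, -1.2052) x1=(-1.5382, -0.8385)
step 22: x0=(-0.3408, -1.2299) x1=(-1.5751, -0.8297)
step 23: x0=(-0.2574, -1.2545) x1=(-1.6119, -0.8210)
step 24: x0=(-0.1740, -1.2792) x1=(-1.6487, -0.8122)
step 25: x0=(-0.0907, -1.3038) x1=(-1.6855, -0.8035)

1.6715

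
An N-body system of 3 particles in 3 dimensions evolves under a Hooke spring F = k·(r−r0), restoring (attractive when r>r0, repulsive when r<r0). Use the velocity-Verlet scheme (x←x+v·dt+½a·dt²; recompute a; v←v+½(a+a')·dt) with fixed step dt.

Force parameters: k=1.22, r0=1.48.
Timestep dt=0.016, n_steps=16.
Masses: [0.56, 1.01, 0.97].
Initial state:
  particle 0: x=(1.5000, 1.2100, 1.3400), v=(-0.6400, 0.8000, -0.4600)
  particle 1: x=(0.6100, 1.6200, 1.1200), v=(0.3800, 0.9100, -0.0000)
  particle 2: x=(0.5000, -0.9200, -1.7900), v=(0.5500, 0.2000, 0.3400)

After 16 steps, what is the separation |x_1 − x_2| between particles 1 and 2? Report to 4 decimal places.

3.6435

step 0: x0=(1.5000, 1.2100, 1.3400) x1=(0.6100, 1.6200, 1.1200) x2=(0.5000, -0.9200, -1.7900)
step 1: x0=(1.4897, 1.2224, 1.3321) x1=(0.6160, 1.6343, 1.1197) x2=(0.5089, -0.9163, -1.7840)
step 2: x0=(1.4793, 1.2339, 1.3232) x1=(0.6219, 1.6483, 1.1188) x2=(0.5180, -0.9117, -1.7767)
step 3: x0=(1.4688, 1.2446, 1.3133) x1=(0.6275, 1.6618, 1.1174) x2=(0.5274, -0.9062, -1.7683)
step 4: x0=(1.4583, 1.2544, 1.3024) x1=(0.6331, 1.6749, 1.1153) x2=(0.5369, -0.8997, -1.7587)
step 5: x0=(1.4477, 1.2633, 1.2905) x1=(0.6384, 1.6875, 1.1127) x2=(0.5467, -0.8923, -1.7479)
step 6: x0=(1.4370, 1.2713, 1.2776) x1=(0.6437, 1.6998, 1.1095) x2=(0.5566, -0.8840, -1.7359)
step 7: x0=(1.4264, 1.2785, 1.2638) x1=(0.6487, 1.7116, 1.1057) x2=(0.5668, -0.8747, -1.7228)
step 8: x0=(1.4157, 1.2847, 1.2490) x1=(0.6536, 1.7230, 1.1013) x2=(0.5771, -0.8645, -1.7085)
step 9: x0=(1.4050, 1.2901, 1.2332) x1=(0.6583, 1.7341, 1.0964) x2=(0.5876, -0.8533, -1.6931)
step 10: x0=(1.3943, 1.2946, 1.2165) x1=(0.6628, 1.7447, 1.0910) x2=(0.5983, -0.8412, -1.6766)
step 11: x0=(1.3836, 1.2982, 1.1989) x1=(0.6671, 1.7550, 1.0850) x2=(0.6091, -0.8282, -1.6590)
step 12: x0=(1.3730, 1.3010, 1.1804) x1=(0.6713, 1.7648, 1.0784) x2=(0.6201, -0.8143, -1.6403)
step 13: x0=(1.3624, 1.3028, 1.1610) x1=(0.6753, 1.7743, 1.0713) x2=(0.6312, -0.7995, -1.6205)
step 14: x0=(1.3519, 1.3037, 1.1408) x1=(0.6792, 1.7835, 1.0637) x2=(0.6425, -0.7838, -1.5997)
step 15: x0=(1.3414, 1.3038, 1.1197) x1=(0.6828, 1.7922, 1.0556) x2=(0.6540, -0.7672, -1.5779)
step 16: x0=(1.3311, 1.3030, 1.0977) x1=(0.6863, 1.8006, 1.0469) x2=(0.6655, -0.7498, -1.5550)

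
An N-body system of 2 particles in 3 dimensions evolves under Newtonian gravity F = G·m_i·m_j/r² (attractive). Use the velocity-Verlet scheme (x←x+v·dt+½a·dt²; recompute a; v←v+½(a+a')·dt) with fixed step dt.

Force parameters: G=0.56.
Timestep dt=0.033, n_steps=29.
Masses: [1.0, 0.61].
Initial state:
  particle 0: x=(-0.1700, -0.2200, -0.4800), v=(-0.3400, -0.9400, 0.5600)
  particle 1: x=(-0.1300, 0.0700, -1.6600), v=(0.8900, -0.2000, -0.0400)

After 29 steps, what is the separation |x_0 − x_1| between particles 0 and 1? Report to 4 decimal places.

2.1802

step 0: x0=(-0.1700, -0.2200, -0.4800) x1=(-0.1300, 0.0700, -1.6600)
step 1: x0=(-0.1812, -0.2510, -0.4616) x1=(-0.1006, 0.0634, -1.6611)
step 2: x0=(-0.1924, -0.2819, -0.4435) x1=(-0.0713, 0.0566, -1.6619)
step 3: x0=(-0.2036, -0.3128, -0.4256) x1=(-0.0420, 0.0498, -1.6622)
step 4: x0=(-0.2147, -0.3436, -0.4079) x1=(-0.0127, 0.0428, -1.6623)
step 5: x0=(-0.2259, -0.3743, -0.3904) x1=(0.0165, 0.0357, -1.6620)
step 6: x0=(-0.2369, -0.4050, -0.3731) x1=(0.0456, 0.0286, -1.6614)
step 7: x0=(-0.2480, -0.4356, -0.3560) x1=(0.0747, 0.0213, -1.6605)
step 8: x0=(-0.2590, -0.4662, -0.3390) x1=(0.1037, 0.0140, -1.6593)
step 9: x0=(-0.2699, -0.4967, -0.3222) x1=(0.1326, 0.0066, -1.6579)
step 10: x0=(-0.2809, -0.5272, -0.3056) x1=(0.1615, -0.0010, -1.6562)
step 11: x0=(-0.2917, -0.5576, -0.2891) x1=(0.1903, -0.0086, -1.6542)
step 12: x0=(-0.3025, -0.5879, -0.2727) x1=(0.2190, -0.0163, -1.6521)
step 13: x0=(-0.3133, -0.6182, -0.2565) x1=(0.2476, -0.0241, -1.6497)
step 14: x0=(-0.3240, -0.6484, -0.2404) x1=(0.2762, -0.0320, -1.6472)
step 15: x0=(-0.3347, -0.6786, -0.2244) x1=(0.3046, -0.0400, -1.6444)
step 16: x0=(-0.3453, -0.7087, -0.2085) x1=(0.3330, -0.0481, -1.6415)
step 17: x0=(-0.3559, -0.7388, -0.1927) x1=(0.3613, -0.0562, -1.6384)
step 18: x0=(-0.3664, -0.7688, -0.1771) x1=(0.3895, -0.0644, -1.6351)
step 19: x0=(-0.3769, -0.7988, -0.1615) x1=(0.4177, -0.0727, -1.6316)
step 20: x0=(-0.3873, -0.8288, -0.1460) x1=(0.4457, -0.0811, -1.6281)
step 21: x0=(-0.3977, -0.8587, -0.1306) x1=(0.4737, -0.0895, -1.6244)
step 22: x0=(-0.4080, -0.8885, -0.1153) x1=(0.5016, -0.0980, -1.6205)
step 23: x0=(-0.4183, -0.9183, -0.1000) x1=(0.5294, -0.1066, -1.6165)
step 24: x0=(-0.4285, -0.9481, -0.0848) x1=(0.5572, -0.1152, -1.6124)
step 25: x0=(-0.4387, -0.9779, -0.0697) x1=(0.5849, -0.1239, -1.6082)
step 26: x0=(-0.4488, -1.0076, -0.0547) x1=(0.6125, -0.1327, -1.6039)
step 27: x0=(-0.4589, -1.0372, -0.0397) x1=(0.6400, -0.1415, -1.5994)
step 28: x0=(-0.4690, -1.0668, -0.0248) x1=(0.6674, -0.1504, -1.5949)
step 29: x0=(-0.4790, -1.0964, -0.0100) x1=(0.6948, -0.1593, -1.5902)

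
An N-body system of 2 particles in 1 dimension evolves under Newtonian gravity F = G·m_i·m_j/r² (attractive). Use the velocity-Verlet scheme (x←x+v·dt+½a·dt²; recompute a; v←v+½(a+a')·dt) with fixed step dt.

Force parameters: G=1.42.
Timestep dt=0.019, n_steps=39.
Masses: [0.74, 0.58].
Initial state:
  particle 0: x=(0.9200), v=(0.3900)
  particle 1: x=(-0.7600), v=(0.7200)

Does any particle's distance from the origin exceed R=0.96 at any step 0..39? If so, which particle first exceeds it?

yes, particle 0

step 0: x0=(0.9200) x1=(-0.7600)
step 1: x0=(0.9274) x1=(-0.7463)
step 2: x0=(0.9346) x1=(-0.7324)
step 3: x0=(0.9418) x1=(-0.7184)
step 4: x0=(0.9488) x1=(-0.7042)
step 5: x0=(0.9557) x1=(-0.6899)
step 6: x0=(0.9625) x1=(-0.6755)
step 7: x0=(0.9692) x1=(-0.6609)
step 8: x0=(0.9758) x1=(-0.6462)
step 9: x0=(0.9823) x1=(-0.6313)
step 10: x0=(0.9887) x1=(-0.6163)
step 11: x0=(0.9949) x1=(-0.6011)
step 12: x0=(1.0011) x1=(-0.5858)
step 13: x0=(1.0071) x1=(-0.5704)
step 14: x0=(1.0130) x1=(-0.5548)
step 15: x0=(1.0188) x1=(-0.5390)
step 16: x0=(1.0244) x1=(-0.5231)
step 17: x0=(1.0300) x1=(-0.5070)
step 18: x0=(1.0354) x1=(-0.4908)
step 19: x0=(1.0406) x1=(-0.4744)
step 20: x0=(1.0458) x1=(-0.4578)
step 21: x0=(1.0508) x1=(-0.4411)
step 22: x0=(1.0557) x1=(-0.4242)
step 23: x0=(1.0604) x1=(-0.4071)
step 24: x0=(1.0650) x1=(-0.3898)
step 25: x0=(1.0695) x1=(-0.3724)
step 26: x0=(1.0738) x1=(-0.3548)
step 27: x0=(1.0780) x1=(-0.3370)
step 28: x0=(1.0820) x1=(-0.3190)
step 29: x0=(1.0859) x1=(-0.3008)
step 30: x0=(1.0896) x1=(-0.2824)
step 31: x0=(1.0932) x1=(-0.2638)
step 32: x0=(1.0966) x1=(-0.2450)
step 33: x0=(1.0999) x1=(-0.2260)
step 34: x0=(1.1029) x1=(-0.2068)
step 35: x0=(1.1058) x1=(-0.1874)
step 36: x0=(1.1085) x1=(-0.1677)
step 37: x0=(1.1111) x1=(-0.1478)
step 38: x0=(1.1134) x1=(-0.1277)
step 39: x0=(1.1156) x1=(-0.1073)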